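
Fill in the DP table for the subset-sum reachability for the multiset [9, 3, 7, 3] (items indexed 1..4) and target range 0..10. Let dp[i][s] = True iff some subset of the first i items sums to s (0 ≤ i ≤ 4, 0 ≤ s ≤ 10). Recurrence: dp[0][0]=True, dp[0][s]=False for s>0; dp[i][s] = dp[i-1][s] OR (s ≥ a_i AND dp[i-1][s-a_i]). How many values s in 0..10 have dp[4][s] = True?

i\s   0   1   2   3   4   5   6   7   8   9  10
  0   T   F   F   F   F   F   F   F   F   F   F
  1   T   F   F   F   F   F   F   F   F   T   F
  2   T   F   F   T   F   F   F   F   F   T   F
  3   T   F   F   T   F   F   F   T   F   T   T
  4   T   F   F   T   F   F   T   T   F   T   T

6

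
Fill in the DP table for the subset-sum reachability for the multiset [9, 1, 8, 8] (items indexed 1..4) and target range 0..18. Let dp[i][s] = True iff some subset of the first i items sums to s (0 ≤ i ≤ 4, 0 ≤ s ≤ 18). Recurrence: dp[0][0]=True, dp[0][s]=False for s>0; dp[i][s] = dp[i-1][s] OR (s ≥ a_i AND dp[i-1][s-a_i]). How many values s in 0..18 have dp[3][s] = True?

7

i\s   0   1   2   3   4   5   6   7   8   9  10  11  12  13  14  15  16  17  18
  0   T   F   F   F   F   F   F   F   F   F   F   F   F   F   F   F   F   F   F
  1   T   F   F   F   F   F   F   F   F   T   F   F   F   F   F   F   F   F   F
  2   T   T   F   F   F   F   F   F   F   T   T   F   F   F   F   F   F   F   F
  3   T   T   F   F   F   F   F   F   T   T   T   F   F   F   F   F   F   T   T
  4   T   T   F   F   F   F   F   F   T   T   T   F   F   F   F   F   T   T   T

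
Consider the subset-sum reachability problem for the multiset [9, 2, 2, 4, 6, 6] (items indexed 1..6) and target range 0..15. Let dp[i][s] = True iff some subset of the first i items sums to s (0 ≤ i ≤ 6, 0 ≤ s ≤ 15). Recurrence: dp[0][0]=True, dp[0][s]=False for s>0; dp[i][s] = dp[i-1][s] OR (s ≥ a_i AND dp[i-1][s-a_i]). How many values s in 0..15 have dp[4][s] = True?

9

i\s   0   1   2   3   4   5   6   7   8   9  10  11  12  13  14  15
  0   T   F   F   F   F   F   F   F   F   F   F   F   F   F   F   F
  1   T   F   F   F   F   F   F   F   F   T   F   F   F   F   F   F
  2   T   F   T   F   F   F   F   F   F   T   F   T   F   F   F   F
  3   T   F   T   F   T   F   F   F   F   T   F   T   F   T   F   F
  4   T   F   T   F   T   F   T   F   T   T   F   T   F   T   F   T
  5   T   F   T   F   T   F   T   F   T   T   T   T   T   T   T   T
  6   T   F   T   F   T   F   T   F   T   T   T   T   T   T   T   T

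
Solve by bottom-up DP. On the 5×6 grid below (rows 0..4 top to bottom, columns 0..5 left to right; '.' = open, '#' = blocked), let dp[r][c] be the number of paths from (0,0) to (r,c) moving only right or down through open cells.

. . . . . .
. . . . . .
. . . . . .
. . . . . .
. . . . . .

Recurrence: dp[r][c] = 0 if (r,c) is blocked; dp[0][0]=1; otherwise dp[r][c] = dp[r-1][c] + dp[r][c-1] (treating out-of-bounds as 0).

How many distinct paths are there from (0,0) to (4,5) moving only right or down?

126

r\c   0   1   2   3   4   5
  0   1   1   1   1   1   1
  1   1   2   3   4   5   6
  2   1   3   6  10  15  21
  3   1   4  10  20  35  56
  4   1   5  15  35  70 126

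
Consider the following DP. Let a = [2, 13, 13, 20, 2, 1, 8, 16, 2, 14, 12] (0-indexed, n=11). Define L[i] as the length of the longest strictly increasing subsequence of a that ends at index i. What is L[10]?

   i    0    1    2    3    4    5    6    7    8    9   10
a[i]    2   13   13   20    2    1    8   16    2   14   12
L[i]    1    2    2    3    1    1    2    3    2    3    3

3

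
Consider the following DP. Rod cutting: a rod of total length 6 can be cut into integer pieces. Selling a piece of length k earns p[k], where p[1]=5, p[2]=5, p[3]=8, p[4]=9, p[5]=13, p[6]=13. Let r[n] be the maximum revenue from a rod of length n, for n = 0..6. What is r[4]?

   n    0    1    2    3    4    5    6
r[n]    0    5   10   15   20   25   30

20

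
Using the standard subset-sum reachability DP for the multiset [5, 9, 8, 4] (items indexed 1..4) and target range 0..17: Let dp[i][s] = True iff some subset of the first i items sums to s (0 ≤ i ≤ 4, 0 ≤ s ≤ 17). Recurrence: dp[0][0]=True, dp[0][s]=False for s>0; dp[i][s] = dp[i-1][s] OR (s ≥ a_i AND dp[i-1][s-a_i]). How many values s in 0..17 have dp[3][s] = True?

i\s   0   1   2   3   4   5   6   7   8   9  10  11  12  13  14  15  16  17
  0   T   F   F   F   F   F   F   F   F   F   F   F   F   F   F   F   F   F
  1   T   F   F   F   F   T   F   F   F   F   F   F   F   F   F   F   F   F
  2   T   F   F   F   F   T   F   F   F   T   F   F   F   F   T   F   F   F
  3   T   F   F   F   F   T   F   F   T   T   F   F   F   T   T   F   F   T
  4   T   F   F   F   T   T   F   F   T   T   F   F   T   T   T   F   F   T

7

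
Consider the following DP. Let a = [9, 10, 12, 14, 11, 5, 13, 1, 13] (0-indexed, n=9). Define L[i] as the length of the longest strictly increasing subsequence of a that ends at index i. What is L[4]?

   i    0    1    2    3    4    5    6    7    8
a[i]    9   10   12   14   11    5   13    1   13
L[i]    1    2    3    4    3    1    4    1    4

3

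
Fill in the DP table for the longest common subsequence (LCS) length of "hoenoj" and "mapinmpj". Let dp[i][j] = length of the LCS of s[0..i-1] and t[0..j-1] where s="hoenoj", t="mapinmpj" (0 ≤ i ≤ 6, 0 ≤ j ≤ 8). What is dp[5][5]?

1

   ''  m  a  p  i  n  m  p  j
''  0  0  0  0  0  0  0  0  0
 h  0  0  0  0  0  0  0  0  0
 o  0  0  0  0  0  0  0  0  0
 e  0  0  0  0  0  0  0  0  0
 n  0  0  0  0  0  1  1  1  1
 o  0  0  0  0  0  1  1  1  1
 j  0  0  0  0  0  1  1  1  2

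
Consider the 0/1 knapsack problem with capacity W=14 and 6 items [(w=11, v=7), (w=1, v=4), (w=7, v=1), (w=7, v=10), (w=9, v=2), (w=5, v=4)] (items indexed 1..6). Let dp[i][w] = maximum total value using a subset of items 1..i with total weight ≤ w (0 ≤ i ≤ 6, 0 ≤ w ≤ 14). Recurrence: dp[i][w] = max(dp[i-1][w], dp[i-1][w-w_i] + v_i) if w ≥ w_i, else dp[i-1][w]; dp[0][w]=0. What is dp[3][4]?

4

i\w   0   1   2   3   4   5   6   7   8   9  10  11  12  13  14
  0   0   0   0   0   0   0   0   0   0   0   0   0   0   0   0
  1   0   0   0   0   0   0   0   0   0   0   0   7   7   7   7
  2   0   4   4   4   4   4   4   4   4   4   4   7  11  11  11
  3   0   4   4   4   4   4   4   4   5   5   5   7  11  11  11
  4   0   4   4   4   4   4   4  10  14  14  14  14  14  14  14
  5   0   4   4   4   4   4   4  10  14  14  14  14  14  14  14
  6   0   4   4   4   4   4   8  10  14  14  14  14  14  18  18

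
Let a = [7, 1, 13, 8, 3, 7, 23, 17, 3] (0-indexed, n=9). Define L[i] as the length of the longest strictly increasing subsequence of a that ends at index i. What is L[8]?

   i    0    1    2    3    4    5    6    7    8
a[i]    7    1   13    8    3    7   23   17    3
L[i]    1    1    2    2    2    3    4    4    2

2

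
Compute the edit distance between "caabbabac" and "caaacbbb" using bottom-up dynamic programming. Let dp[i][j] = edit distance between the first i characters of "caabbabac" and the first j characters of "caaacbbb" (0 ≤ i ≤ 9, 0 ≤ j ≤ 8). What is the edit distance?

   ''  c  a  a  a  c  b  b  b
''  0  1  2  3  4  5  6  7  8
 c  1  0  1  2  3  4  5  6  7
 a  2  1  0  1  2  3  4  5  6
 a  3  2  1  0  1  2  3  4  5
 b  4  3  2  1  1  2  2  3  4
 b  5  4  3  2  2  2  2  2  3
 a  6  5  4  3  2  3  3  3  3
 b  7  6  5  4  3  3  3  3  3
 a  8  7  6  5  4  4  4  4  4
 c  9  8  7  6  5  4  5  5  5

5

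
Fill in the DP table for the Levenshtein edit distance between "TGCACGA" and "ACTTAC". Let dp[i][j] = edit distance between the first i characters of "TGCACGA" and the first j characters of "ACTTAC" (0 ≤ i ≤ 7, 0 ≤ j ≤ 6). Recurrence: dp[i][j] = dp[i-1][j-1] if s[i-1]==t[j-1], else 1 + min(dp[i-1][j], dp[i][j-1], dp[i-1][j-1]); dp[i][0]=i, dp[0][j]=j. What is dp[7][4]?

   ''  A  C  T  T  A  C
''  0  1  2  3  4  5  6
 T  1  1  2  2  3  4  5
 G  2  2  2  3  3  4  5
 C  3  3  2  3  4  4  4
 A  4  3  3  3  4  4  5
 C  5  4  3  4  4  5  4
 G  6  5  4  4  5  5  5
 A  7  6  5  5  5  5  6

5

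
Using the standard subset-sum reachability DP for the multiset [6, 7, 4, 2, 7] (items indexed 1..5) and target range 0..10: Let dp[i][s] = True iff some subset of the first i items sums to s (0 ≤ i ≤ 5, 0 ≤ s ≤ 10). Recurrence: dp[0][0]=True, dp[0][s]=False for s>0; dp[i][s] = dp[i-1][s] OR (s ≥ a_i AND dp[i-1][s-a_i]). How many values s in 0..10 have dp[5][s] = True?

8

i\s   0   1   2   3   4   5   6   7   8   9  10
  0   T   F   F   F   F   F   F   F   F   F   F
  1   T   F   F   F   F   F   T   F   F   F   F
  2   T   F   F   F   F   F   T   T   F   F   F
  3   T   F   F   F   T   F   T   T   F   F   T
  4   T   F   T   F   T   F   T   T   T   T   T
  5   T   F   T   F   T   F   T   T   T   T   T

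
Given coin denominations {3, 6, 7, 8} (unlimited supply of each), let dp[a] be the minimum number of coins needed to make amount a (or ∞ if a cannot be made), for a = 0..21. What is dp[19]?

 a  0  1  2  3  4  5  6  7  8  9 10 11 12 13 14 15 16 17 18 19 20 21
dp  0  -  -  1  -  -  1  1  1  2  2  2  2  2  2  2  2  3  3  3  3  3
(- denotes ∞ / unreachable)

3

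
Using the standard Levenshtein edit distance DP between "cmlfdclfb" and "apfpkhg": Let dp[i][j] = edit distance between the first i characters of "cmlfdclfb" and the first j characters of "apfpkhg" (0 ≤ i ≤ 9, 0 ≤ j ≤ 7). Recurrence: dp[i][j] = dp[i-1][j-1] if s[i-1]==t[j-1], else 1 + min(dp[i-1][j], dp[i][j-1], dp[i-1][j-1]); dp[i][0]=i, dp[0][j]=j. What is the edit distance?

   ''  a  p  f  p  k  h  g
''  0  1  2  3  4  5  6  7
 c  1  1  2  3  4  5  6  7
 m  2  2  2  3  4  5  6  7
 l  3  3  3  3  4  5  6  7
 f  4  4  4  3  4  5  6  7
 d  5  5  5  4  4  5  6  7
 c  6  6  6  5  5  5  6  7
 l  7  7  7  6  6  6  6  7
 f  8  8  8  7  7  7  7  7
 b  9  9  9  8  8  8  8  8

8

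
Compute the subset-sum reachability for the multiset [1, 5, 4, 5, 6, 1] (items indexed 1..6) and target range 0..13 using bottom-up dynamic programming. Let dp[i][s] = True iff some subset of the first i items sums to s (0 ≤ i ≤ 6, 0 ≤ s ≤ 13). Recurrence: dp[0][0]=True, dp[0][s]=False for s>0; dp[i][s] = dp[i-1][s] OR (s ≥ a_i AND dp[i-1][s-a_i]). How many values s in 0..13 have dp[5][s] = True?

10

i\s   0   1   2   3   4   5   6   7   8   9  10  11  12  13
  0   T   F   F   F   F   F   F   F   F   F   F   F   F   F
  1   T   T   F   F   F   F   F   F   F   F   F   F   F   F
  2   T   T   F   F   F   T   T   F   F   F   F   F   F   F
  3   T   T   F   F   T   T   T   F   F   T   T   F   F   F
  4   T   T   F   F   T   T   T   F   F   T   T   T   F   F
  5   T   T   F   F   T   T   T   T   F   T   T   T   T   F
  6   T   T   T   F   T   T   T   T   T   T   T   T   T   T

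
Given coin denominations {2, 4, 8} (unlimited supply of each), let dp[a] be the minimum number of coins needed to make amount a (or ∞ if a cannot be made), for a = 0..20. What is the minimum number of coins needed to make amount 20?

 a  0  1  2  3  4  5  6  7  8  9 10 11 12 13 14 15 16 17 18 19 20
dp  0  -  1  -  1  -  2  -  1  -  2  -  2  -  3  -  2  -  3  -  3
(- denotes ∞ / unreachable)

3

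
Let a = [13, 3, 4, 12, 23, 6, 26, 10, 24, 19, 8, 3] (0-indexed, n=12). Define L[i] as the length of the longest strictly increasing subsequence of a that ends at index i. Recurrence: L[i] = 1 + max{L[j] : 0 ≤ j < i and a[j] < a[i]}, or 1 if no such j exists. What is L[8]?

   i    0    1    2    3    4    5    6    7    8    9   10   11
a[i]   13    3    4   12   23    6   26   10   24   19    8    3
L[i]    1    1    2    3    4    3    5    4    5    5    4    1

5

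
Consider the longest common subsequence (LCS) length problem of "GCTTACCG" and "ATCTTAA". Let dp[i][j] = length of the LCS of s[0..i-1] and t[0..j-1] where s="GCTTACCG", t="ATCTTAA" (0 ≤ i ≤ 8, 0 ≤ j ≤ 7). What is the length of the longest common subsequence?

4

   ''  A  T  C  T  T  A  A
''  0  0  0  0  0  0  0  0
 G  0  0  0  0  0  0  0  0
 C  0  0  0  1  1  1  1  1
 T  0  0  1  1  2  2  2  2
 T  0  0  1  1  2  3  3  3
 A  0  1  1  1  2  3  4  4
 C  0  1  1  2  2  3  4  4
 C  0  1  1  2  2  3  4  4
 G  0  1  1  2  2  3  4  4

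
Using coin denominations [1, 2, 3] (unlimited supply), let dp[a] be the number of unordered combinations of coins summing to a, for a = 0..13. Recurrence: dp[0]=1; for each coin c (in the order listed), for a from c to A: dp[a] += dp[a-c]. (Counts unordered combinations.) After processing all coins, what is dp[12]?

19

after  coin     0     1     2     3     4     5     6     7     8     9    10    11    12    13
          1     1     1     1     1     1     1     1     1     1     1     1     1     1     1
          2     1     1     2     2     3     3     4     4     5     5     6     6     7     7
          3     1     1     2     3     4     5     7     8    10    12    14    16    19    21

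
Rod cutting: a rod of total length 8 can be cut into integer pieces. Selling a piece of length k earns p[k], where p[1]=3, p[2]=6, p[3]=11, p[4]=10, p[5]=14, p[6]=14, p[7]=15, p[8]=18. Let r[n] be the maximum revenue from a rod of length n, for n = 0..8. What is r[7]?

25

   n    0    1    2    3    4    5    6    7    8
r[n]    0    3    6   11   14   17   22   25   28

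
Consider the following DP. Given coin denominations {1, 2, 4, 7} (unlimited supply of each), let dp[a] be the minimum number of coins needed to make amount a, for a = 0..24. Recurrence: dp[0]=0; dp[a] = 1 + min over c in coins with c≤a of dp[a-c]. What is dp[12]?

 a  0  1  2  3  4  5  6  7  8  9 10 11 12 13 14 15 16 17 18 19 20 21 22 23 24
dp  0  1  1  2  1  2  2  1  2  2  3  2  3  3  2  3  3  4  3  4  4  3  4  4  5

3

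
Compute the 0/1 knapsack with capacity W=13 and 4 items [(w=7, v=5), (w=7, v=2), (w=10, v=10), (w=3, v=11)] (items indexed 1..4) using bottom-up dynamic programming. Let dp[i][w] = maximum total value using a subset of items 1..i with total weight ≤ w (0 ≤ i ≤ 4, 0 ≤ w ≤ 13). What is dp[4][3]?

11

i\w   0   1   2   3   4   5   6   7   8   9  10  11  12  13
  0   0   0   0   0   0   0   0   0   0   0   0   0   0   0
  1   0   0   0   0   0   0   0   5   5   5   5   5   5   5
  2   0   0   0   0   0   0   0   5   5   5   5   5   5   5
  3   0   0   0   0   0   0   0   5   5   5  10  10  10  10
  4   0   0   0  11  11  11  11  11  11  11  16  16  16  21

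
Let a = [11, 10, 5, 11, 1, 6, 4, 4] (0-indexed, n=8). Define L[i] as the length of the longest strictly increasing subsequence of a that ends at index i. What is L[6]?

2

   i    0    1    2    3    4    5    6    7
a[i]   11   10    5   11    1    6    4    4
L[i]    1    1    1    2    1    2    2    2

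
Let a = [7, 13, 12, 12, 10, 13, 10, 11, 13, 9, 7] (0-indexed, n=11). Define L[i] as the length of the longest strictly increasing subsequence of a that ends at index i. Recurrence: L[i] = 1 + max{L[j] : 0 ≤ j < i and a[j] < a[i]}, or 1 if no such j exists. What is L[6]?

   i    0    1    2    3    4    5    6    7    8    9   10
a[i]    7   13   12   12   10   13   10   11   13    9    7
L[i]    1    2    2    2    2    3    2    3    4    2    1

2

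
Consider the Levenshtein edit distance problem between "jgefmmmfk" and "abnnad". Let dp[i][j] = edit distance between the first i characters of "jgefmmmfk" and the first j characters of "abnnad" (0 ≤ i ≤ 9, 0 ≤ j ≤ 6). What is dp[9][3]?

9

   ''  a  b  n  n  a  d
''  0  1  2  3  4  5  6
 j  1  1  2  3  4  5  6
 g  2  2  2  3  4  5  6
 e  3  3  3  3  4  5  6
 f  4  4  4  4  4  5  6
 m  5  5  5  5  5  5  6
 m  6  6  6  6  6  6  6
 m  7  7  7  7  7  7  7
 f  8  8  8  8  8  8  8
 k  9  9  9  9  9  9  9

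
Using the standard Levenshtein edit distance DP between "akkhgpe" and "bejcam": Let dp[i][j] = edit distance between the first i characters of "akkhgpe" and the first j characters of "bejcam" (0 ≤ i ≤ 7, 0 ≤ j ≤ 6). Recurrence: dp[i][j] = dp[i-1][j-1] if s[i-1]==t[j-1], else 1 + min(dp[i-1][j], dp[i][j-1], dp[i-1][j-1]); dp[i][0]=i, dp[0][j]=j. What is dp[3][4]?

4

   ''  b  e  j  c  a  m
''  0  1  2  3  4  5  6
 a  1  1  2  3  4  4  5
 k  2  2  2  3  4  5  5
 k  3  3  3  3  4  5  6
 h  4  4  4  4  4  5  6
 g  5  5  5  5  5  5  6
 p  6  6  6  6  6  6  6
 e  7  7  6  7  7  7  7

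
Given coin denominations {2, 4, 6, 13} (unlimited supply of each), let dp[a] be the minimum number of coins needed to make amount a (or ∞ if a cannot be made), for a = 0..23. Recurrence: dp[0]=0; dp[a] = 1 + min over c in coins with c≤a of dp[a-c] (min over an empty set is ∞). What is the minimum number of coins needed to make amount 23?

3

 a  0  1  2  3  4  5  6  7  8  9 10 11 12 13 14 15 16 17 18 19 20 21 22 23
dp  0  -  1  -  1  -  1  -  2  -  2  -  2  1  3  2  3  2  3  2  4  3  4  3
(- denotes ∞ / unreachable)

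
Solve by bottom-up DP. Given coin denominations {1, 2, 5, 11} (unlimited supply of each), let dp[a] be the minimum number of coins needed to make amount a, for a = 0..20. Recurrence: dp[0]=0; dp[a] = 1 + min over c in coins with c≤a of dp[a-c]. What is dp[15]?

3

 a  0  1  2  3  4  5  6  7  8  9 10 11 12 13 14 15 16 17 18 19 20
dp  0  1  1  2  2  1  2  2  3  3  2  1  2  2  3  3  2  3  3  4  4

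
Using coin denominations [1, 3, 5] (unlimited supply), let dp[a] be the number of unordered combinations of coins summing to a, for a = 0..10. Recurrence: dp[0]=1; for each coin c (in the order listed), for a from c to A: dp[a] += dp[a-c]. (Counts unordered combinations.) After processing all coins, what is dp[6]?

4

after  coin     0     1     2     3     4     5     6     7     8     9    10
          1     1     1     1     1     1     1     1     1     1     1     1
          3     1     1     1     2     2     2     3     3     3     4     4
          5     1     1     1     2     2     3     4     4     5     6     7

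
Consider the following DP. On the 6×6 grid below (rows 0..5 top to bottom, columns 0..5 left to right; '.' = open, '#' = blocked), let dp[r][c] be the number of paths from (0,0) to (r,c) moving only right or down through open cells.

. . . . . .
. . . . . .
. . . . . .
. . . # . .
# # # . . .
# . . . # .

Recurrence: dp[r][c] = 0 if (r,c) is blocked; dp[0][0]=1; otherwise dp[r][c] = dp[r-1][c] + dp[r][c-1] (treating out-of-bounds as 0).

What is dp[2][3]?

r\c   0   1   2   3   4   5
  0   1   1   1   1   1   1
  1   1   2   3   4   5   6
  2   1   3   6  10  15  21
  3   1   4  10   0  15  36
  4   0   0   0   0  15  51
  5   0   0   0   0   0  51

10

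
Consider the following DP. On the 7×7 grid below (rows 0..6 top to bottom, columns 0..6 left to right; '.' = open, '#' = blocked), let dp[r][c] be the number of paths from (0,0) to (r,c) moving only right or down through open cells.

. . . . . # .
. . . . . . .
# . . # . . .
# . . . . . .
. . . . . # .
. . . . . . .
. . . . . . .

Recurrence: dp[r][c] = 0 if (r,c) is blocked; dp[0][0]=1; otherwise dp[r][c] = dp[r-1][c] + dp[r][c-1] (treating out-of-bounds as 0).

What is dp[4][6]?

37

r\c   0   1   2   3   4   5   6
  0   1   1   1   1   1   0   0
  1   1   2   3   4   5   5   5
  2   0   2   5   0   5  10  15
  3   0   2   7   7  12  22  37
  4   0   2   9  16  28   0  37
  5   0   2  11  27  55  55  92
  6   0   2  13  40  95 150 242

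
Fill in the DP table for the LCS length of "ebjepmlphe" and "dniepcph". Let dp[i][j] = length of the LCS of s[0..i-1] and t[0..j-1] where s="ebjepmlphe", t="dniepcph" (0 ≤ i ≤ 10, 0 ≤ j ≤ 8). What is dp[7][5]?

   ''  d  n  i  e  p  c  p  h
''  0  0  0  0  0  0  0  0  0
 e  0  0  0  0  1  1  1  1  1
 b  0  0  0  0  1  1  1  1  1
 j  0  0  0  0  1  1  1  1  1
 e  0  0  0  0  1  1  1  1  1
 p  0  0  0  0  1  2  2  2  2
 m  0  0  0  0  1  2  2  2  2
 l  0  0  0  0  1  2  2  2  2
 p  0  0  0  0  1  2  2  3  3
 h  0  0  0  0  1  2  2  3  4
 e  0  0  0  0  1  2  2  3  4

2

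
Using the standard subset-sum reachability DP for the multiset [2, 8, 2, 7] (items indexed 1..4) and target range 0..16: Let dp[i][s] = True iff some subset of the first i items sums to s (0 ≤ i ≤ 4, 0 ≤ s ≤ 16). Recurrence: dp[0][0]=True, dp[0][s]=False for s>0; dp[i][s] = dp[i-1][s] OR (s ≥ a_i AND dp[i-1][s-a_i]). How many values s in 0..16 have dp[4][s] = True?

10

i\s   0   1   2   3   4   5   6   7   8   9  10  11  12  13  14  15  16
  0   T   F   F   F   F   F   F   F   F   F   F   F   F   F   F   F   F
  1   T   F   T   F   F   F   F   F   F   F   F   F   F   F   F   F   F
  2   T   F   T   F   F   F   F   F   T   F   T   F   F   F   F   F   F
  3   T   F   T   F   T   F   F   F   T   F   T   F   T   F   F   F   F
  4   T   F   T   F   T   F   F   T   T   T   T   T   T   F   F   T   F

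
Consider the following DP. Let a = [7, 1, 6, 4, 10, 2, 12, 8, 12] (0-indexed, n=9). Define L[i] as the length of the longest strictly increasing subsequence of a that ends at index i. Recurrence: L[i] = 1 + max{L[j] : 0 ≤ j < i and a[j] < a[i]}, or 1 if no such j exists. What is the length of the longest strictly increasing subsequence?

   i    0    1    2    3    4    5    6    7    8
a[i]    7    1    6    4   10    2   12    8   12
L[i]    1    1    2    2    3    2    4    3    4

4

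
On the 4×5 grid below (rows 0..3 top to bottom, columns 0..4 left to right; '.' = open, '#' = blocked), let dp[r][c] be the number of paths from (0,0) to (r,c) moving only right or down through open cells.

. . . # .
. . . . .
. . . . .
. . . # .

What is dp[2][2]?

r\c   0   1   2   3   4
  0   1   1   1   0   0
  1   1   2   3   3   3
  2   1   3   6   9  12
  3   1   4  10   0  12

6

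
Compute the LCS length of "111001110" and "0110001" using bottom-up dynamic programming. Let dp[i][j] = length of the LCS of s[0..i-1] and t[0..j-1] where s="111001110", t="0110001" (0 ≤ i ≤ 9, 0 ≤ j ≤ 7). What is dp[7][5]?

   ''  0  1  1  0  0  0  1
''  0  0  0  0  0  0  0  0
 1  0  0  1  1  1  1  1  1
 1  0  0  1  2  2  2  2  2
 1  0  0  1  2  2  2  2  3
 0  0  1  1  2  3  3  3  3
 0  0  1  1  2  3  4  4  4
 1  0  1  2  2  3  4  4  5
 1  0  1  2  3  3  4  4  5
 1  0  1  2  3  3  4  4  5
 0  0  1  2  3  4  4  5  5

4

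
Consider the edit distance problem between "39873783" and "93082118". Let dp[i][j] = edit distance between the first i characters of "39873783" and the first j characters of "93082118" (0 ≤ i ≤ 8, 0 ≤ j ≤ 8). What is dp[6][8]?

   ''  9  3  0  8  2  1  1  8
''  0  1  2  3  4  5  6  7  8
 3  1  1  1  2  3  4  5  6  7
 9  2  1  2  2  3  4  5  6  7
 8  3  2  2  3  2  3  4  5  6
 7  4  3  3  3  3  3  4  5  6
 3  5  4  3  4  4  4  4  5  6
 7  6  5  4  4  5  5  5  5  6
 8  7  6  5  5  4  5  6  6  5
 3  8  7  6  6  5  5  6  7  6

6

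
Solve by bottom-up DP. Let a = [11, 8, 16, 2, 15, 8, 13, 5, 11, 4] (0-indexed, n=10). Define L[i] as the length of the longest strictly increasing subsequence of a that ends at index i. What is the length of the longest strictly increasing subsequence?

3

   i    0    1    2    3    4    5    6    7    8    9
a[i]   11    8   16    2   15    8   13    5   11    4
L[i]    1    1    2    1    2    2    3    2    3    2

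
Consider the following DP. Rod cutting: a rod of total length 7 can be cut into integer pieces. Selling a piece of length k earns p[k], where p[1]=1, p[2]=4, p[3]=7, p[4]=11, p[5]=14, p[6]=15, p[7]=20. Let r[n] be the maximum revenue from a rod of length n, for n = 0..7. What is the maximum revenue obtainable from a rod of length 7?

   n    0    1    2    3    4    5    6    7
r[n]    0    1    4    7   11   14   15   20

20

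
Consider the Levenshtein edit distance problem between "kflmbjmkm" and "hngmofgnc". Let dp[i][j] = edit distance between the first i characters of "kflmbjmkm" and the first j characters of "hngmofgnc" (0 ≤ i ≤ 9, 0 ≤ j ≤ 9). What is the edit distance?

8

   ''  h  n  g  m  o  f  g  n  c
''  0  1  2  3  4  5  6  7  8  9
 k  1  1  2  3  4  5  6  7  8  9
 f  2  2  2  3  4  5  5  6  7  8
 l  3  3  3  3  4  5  6  6  7  8
 m  4  4  4  4  3  4  5  6  7  8
 b  5  5  5  5  4  4  5  6  7  8
 j  6  6  6  6  5  5  5  6  7  8
 m  7  7  7  7  6  6  6  6  7  8
 k  8  8  8  8  7  7  7  7  7  8
 m  9  9  9  9  8  8  8  8  8  8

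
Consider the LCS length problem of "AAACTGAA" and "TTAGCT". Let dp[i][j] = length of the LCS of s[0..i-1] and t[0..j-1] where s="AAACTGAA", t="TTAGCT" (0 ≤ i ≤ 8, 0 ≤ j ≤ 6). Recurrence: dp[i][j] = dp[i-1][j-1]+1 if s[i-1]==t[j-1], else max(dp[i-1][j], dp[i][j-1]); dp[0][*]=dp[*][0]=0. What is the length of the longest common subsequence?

   ''  T  T  A  G  C  T
''  0  0  0  0  0  0  0
 A  0  0  0  1  1  1  1
 A  0  0  0  1  1  1  1
 A  0  0  0  1  1  1  1
 C  0  0  0  1  1  2  2
 T  0  1  1  1  1  2  3
 G  0  1  1  1  2  2  3
 A  0  1  1  2  2  2  3
 A  0  1  1  2  2  2  3

3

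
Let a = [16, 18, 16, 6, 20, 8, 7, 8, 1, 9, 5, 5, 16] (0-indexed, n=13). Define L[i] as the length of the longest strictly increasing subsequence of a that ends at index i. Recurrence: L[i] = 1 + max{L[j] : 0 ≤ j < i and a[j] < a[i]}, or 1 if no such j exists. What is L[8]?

   i    0    1    2    3    4    5    6    7    8    9   10   11   12
a[i]   16   18   16    6   20    8    7    8    1    9    5    5   16
L[i]    1    2    1    1    3    2    2    3    1    4    2    2    5

1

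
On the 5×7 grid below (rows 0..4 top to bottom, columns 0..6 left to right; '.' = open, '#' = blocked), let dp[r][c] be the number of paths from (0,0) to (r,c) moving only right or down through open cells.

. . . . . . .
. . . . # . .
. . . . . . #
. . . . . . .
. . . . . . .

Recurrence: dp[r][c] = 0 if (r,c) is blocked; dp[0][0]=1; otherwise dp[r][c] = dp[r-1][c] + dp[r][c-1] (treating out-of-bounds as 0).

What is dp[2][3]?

r\c   0   1   2   3   4   5   6
  0   1   1   1   1   1   1   1
  1   1   2   3   4   0   1   2
  2   1   3   6  10  10  11   0
  3   1   4  10  20  30  41  41
  4   1   5  15  35  65 106 147

10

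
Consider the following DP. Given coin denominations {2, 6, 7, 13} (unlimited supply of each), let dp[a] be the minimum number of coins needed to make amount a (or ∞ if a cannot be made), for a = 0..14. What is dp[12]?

 a  0  1  2  3  4  5  6  7  8  9 10 11 12 13 14
dp  0  -  1  -  2  -  1  1  2  2  3  3  2  1  2
(- denotes ∞ / unreachable)

2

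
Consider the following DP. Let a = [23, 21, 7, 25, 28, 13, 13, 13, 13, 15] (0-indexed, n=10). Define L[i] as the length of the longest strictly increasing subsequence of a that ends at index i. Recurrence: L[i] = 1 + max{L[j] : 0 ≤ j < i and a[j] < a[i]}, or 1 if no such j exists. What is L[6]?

   i    0    1    2    3    4    5    6    7    8    9
a[i]   23   21    7   25   28   13   13   13   13   15
L[i]    1    1    1    2    3    2    2    2    2    3

2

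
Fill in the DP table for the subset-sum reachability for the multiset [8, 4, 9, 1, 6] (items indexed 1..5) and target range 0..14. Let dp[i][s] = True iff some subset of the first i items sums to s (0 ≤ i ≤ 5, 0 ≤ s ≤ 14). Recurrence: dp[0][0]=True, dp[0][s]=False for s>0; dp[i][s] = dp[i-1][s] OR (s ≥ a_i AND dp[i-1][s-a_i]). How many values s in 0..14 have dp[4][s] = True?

10

i\s   0   1   2   3   4   5   6   7   8   9  10  11  12  13  14
  0   T   F   F   F   F   F   F   F   F   F   F   F   F   F   F
  1   T   F   F   F   F   F   F   F   T   F   F   F   F   F   F
  2   T   F   F   F   T   F   F   F   T   F   F   F   T   F   F
  3   T   F   F   F   T   F   F   F   T   T   F   F   T   T   F
  4   T   T   F   F   T   T   F   F   T   T   T   F   T   T   T
  5   T   T   F   F   T   T   T   T   T   T   T   T   T   T   T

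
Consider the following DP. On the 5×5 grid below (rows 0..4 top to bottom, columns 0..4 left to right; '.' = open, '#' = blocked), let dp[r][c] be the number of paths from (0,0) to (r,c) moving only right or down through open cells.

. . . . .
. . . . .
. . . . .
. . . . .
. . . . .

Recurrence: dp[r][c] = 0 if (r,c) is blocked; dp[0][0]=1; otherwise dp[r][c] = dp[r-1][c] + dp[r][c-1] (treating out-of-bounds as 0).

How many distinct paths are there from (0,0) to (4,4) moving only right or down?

70

r\c   0   1   2   3   4
  0   1   1   1   1   1
  1   1   2   3   4   5
  2   1   3   6  10  15
  3   1   4  10  20  35
  4   1   5  15  35  70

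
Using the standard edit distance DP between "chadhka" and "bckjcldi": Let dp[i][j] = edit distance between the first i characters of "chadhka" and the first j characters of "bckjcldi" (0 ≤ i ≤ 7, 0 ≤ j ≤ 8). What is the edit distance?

7

   ''  b  c  k  j  c  l  d  i
''  0  1  2  3  4  5  6  7  8
 c  1  1  1  2  3  4  5  6  7
 h  2  2  2  2  3  4  5  6  7
 a  3  3  3  3  3  4  5  6  7
 d  4  4  4  4  4  4  5  5  6
 h  5  5  5  5  5  5  5  6  6
 k  6  6  6  5  6  6  6  6  7
 a  7  7  7  6  6  7  7  7  7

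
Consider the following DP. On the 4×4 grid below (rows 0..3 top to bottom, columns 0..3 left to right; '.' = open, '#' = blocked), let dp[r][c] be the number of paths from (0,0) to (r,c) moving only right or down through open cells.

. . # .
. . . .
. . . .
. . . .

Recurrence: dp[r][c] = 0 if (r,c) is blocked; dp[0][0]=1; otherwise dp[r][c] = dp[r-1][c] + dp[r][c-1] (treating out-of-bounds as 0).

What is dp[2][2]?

5

r\c   0   1   2   3
  0   1   1   0   0
  1   1   2   2   2
  2   1   3   5   7
  3   1   4   9  16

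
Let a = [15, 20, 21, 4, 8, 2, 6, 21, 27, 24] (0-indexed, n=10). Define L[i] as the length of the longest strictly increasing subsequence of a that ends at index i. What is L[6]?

   i    0    1    2    3    4    5    6    7    8    9
a[i]   15   20   21    4    8    2    6   21   27   24
L[i]    1    2    3    1    2    1    2    3    4    4

2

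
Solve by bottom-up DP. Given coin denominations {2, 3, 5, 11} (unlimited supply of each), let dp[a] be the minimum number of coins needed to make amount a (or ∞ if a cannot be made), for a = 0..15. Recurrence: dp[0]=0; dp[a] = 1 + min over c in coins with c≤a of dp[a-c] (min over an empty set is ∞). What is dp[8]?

2

 a  0  1  2  3  4  5  6  7  8  9 10 11 12 13 14 15
dp  0  -  1  1  2  1  2  2  2  3  2  1  3  2  2  3
(- denotes ∞ / unreachable)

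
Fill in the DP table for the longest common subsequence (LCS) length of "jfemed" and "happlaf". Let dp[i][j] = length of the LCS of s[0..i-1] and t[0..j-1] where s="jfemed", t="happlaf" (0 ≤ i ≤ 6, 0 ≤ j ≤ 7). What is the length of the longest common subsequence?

   ''  h  a  p  p  l  a  f
''  0  0  0  0  0  0  0  0
 j  0  0  0  0  0  0  0  0
 f  0  0  0  0  0  0  0  1
 e  0  0  0  0  0  0  0  1
 m  0  0  0  0  0  0  0  1
 e  0  0  0  0  0  0  0  1
 d  0  0  0  0  0  0  0  1

1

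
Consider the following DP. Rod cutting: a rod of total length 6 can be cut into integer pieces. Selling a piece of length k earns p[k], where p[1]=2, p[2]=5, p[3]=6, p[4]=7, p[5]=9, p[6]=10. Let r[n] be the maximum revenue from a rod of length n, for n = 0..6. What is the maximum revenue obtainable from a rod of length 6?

15

   n    0    1    2    3    4    5    6
r[n]    0    2    5    7   10   12   15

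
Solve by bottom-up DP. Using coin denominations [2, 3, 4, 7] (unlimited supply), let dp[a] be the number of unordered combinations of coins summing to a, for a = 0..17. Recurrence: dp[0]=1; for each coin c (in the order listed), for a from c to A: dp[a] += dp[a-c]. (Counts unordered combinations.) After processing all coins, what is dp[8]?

4

after  coin     0     1     2     3     4     5     6     7     8     9    10    11    12    13    14    15    16    17
          2     1     0     1     0     1     0     1     0     1     0     1     0     1     0     1     0     1     0
          3     1     0     1     1     1     1     2     1     2     2     2     2     3     2     3     3     3     3
          4     1     0     1     1     2     1     3     2     4     3     5     4     7     5     8     7    10     8
          7     1     0     1     1     2     1     3     3     4     4     6     6     8     8    11    11    14    14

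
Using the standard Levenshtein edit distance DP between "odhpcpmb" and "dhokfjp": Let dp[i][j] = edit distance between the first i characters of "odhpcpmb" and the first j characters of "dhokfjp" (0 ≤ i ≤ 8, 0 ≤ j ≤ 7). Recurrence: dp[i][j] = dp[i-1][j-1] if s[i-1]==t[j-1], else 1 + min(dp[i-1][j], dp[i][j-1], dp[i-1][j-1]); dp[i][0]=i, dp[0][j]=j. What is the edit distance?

   ''  d  h  o  k  f  j  p
''  0  1  2  3  4  5  6  7
 o  1  1  2  2  3  4  5  6
 d  2  1  2  3  3  4  5  6
 h  3  2  1  2  3  4  5  6
 p  4  3  2  2  3  4  5  5
 c  5  4  3  3  3  4  5  6
 p  6  5  4  4  4  4  5  5
 m  7  6  5  5  5  5  5  6
 b  8  7  6  6  6  6  6  6

6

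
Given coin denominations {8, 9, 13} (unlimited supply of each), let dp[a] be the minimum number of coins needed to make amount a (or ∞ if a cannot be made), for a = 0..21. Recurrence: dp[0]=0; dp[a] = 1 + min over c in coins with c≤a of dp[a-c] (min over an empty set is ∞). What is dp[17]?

2

 a  0  1  2  3  4  5  6  7  8  9 10 11 12 13 14 15 16 17 18 19 20 21
dp  0  -  -  -  -  -  -  -  1  1  -  -  -  1  -  -  2  2  2  -  -  2
(- denotes ∞ / unreachable)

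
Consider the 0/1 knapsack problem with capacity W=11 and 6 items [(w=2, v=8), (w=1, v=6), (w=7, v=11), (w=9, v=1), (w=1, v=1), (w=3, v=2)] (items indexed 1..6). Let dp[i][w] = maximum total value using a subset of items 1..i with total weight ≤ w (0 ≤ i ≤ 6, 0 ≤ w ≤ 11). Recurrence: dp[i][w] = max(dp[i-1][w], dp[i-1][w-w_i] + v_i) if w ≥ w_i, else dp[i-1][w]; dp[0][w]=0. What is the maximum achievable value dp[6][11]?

26

i\w   0   1   2   3   4   5   6   7   8   9  10  11
  0   0   0   0   0   0   0   0   0   0   0   0   0
  1   0   0   8   8   8   8   8   8   8   8   8   8
  2   0   6   8  14  14  14  14  14  14  14  14  14
  3   0   6   8  14  14  14  14  14  17  19  25  25
  4   0   6   8  14  14  14  14  14  17  19  25  25
  5   0   6   8  14  15  15  15  15  17  19  25  26
  6   0   6   8  14  15  15  16  17  17  19  25  26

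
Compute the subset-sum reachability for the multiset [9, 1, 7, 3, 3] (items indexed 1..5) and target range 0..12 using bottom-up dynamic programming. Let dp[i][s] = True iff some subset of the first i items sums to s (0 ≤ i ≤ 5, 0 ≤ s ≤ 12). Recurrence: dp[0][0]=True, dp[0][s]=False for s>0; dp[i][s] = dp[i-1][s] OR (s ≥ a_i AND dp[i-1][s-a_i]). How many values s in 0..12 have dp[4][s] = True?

10

i\s   0   1   2   3   4   5   6   7   8   9  10  11  12
  0   T   F   F   F   F   F   F   F   F   F   F   F   F
  1   T   F   F   F   F   F   F   F   F   T   F   F   F
  2   T   T   F   F   F   F   F   F   F   T   T   F   F
  3   T   T   F   F   F   F   F   T   T   T   T   F   F
  4   T   T   F   T   T   F   F   T   T   T   T   T   T
  5   T   T   F   T   T   F   T   T   T   T   T   T   T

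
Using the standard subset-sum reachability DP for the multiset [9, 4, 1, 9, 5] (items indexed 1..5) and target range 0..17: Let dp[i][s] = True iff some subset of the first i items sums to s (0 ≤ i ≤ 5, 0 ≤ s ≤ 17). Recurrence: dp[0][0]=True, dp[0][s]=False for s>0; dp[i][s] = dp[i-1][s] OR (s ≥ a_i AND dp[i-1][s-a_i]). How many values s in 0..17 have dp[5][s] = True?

i\s   0   1   2   3   4   5   6   7   8   9  10  11  12  13  14  15  16  17
  0   T   F   F   F   F   F   F   F   F   F   F   F   F   F   F   F   F   F
  1   T   F   F   F   F   F   F   F   F   T   F   F   F   F   F   F   F   F
  2   T   F   F   F   T   F   F   F   F   T   F   F   F   T   F   F   F   F
  3   T   T   F   F   T   T   F   F   F   T   T   F   F   T   T   F   F   F
  4   T   T   F   F   T   T   F   F   F   T   T   F   F   T   T   F   F   F
  5   T   T   F   F   T   T   T   F   F   T   T   F   F   T   T   T   F   F

10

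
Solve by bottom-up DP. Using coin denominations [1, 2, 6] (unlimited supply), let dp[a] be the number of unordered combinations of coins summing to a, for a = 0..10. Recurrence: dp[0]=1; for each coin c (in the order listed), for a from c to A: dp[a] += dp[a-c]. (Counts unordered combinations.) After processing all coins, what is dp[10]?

after  coin     0     1     2     3     4     5     6     7     8     9    10
          1     1     1     1     1     1     1     1     1     1     1     1
          2     1     1     2     2     3     3     4     4     5     5     6
          6     1     1     2     2     3     3     5     5     7     7     9

9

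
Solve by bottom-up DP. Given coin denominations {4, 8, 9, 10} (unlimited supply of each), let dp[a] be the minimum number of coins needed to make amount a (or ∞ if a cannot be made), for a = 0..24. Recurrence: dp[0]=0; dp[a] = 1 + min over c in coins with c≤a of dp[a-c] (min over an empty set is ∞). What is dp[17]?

 a  0  1  2  3  4  5  6  7  8  9 10 11 12 13 14 15 16 17 18 19 20 21 22 23 24
dp  0  -  -  -  1  -  -  -  1  1  1  -  2  2  2  -  2  2  2  2  2  3  3  3  3
(- denotes ∞ / unreachable)

2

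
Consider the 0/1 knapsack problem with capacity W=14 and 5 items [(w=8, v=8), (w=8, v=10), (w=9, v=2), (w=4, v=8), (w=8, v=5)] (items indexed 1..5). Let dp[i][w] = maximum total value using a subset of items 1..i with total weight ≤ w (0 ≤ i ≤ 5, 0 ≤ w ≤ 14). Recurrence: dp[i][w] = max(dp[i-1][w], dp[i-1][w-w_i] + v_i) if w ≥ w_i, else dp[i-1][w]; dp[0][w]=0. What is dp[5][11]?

10

i\w   0   1   2   3   4   5   6   7   8   9  10  11  12  13  14
  0   0   0   0   0   0   0   0   0   0   0   0   0   0   0   0
  1   0   0   0   0   0   0   0   0   8   8   8   8   8   8   8
  2   0   0   0   0   0   0   0   0  10  10  10  10  10  10  10
  3   0   0   0   0   0   0   0   0  10  10  10  10  10  10  10
  4   0   0   0   0   8   8   8   8  10  10  10  10  18  18  18
  5   0   0   0   0   8   8   8   8  10  10  10  10  18  18  18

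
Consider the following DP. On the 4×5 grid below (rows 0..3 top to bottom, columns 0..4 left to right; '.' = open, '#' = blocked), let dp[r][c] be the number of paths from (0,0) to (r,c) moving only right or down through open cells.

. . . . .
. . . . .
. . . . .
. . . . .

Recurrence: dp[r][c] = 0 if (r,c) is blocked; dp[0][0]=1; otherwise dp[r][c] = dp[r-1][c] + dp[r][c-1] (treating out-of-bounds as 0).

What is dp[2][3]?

10

r\c   0   1   2   3   4
  0   1   1   1   1   1
  1   1   2   3   4   5
  2   1   3   6  10  15
  3   1   4  10  20  35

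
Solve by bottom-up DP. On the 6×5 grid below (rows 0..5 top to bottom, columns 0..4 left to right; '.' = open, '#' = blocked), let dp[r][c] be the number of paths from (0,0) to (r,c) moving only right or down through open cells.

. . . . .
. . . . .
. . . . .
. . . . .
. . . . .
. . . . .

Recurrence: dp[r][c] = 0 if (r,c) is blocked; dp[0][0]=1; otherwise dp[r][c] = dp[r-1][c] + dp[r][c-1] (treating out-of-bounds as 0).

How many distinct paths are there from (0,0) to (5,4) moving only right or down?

126

r\c   0   1   2   3   4
  0   1   1   1   1   1
  1   1   2   3   4   5
  2   1   3   6  10  15
  3   1   4  10  20  35
  4   1   5  15  35  70
  5   1   6  21  56 126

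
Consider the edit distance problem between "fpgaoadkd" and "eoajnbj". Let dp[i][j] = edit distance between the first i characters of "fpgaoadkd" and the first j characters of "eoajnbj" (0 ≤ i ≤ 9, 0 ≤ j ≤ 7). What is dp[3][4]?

4

   ''  e  o  a  j  n  b  j
''  0  1  2  3  4  5  6  7
 f  1  1  2  3  4  5  6  7
 p  2  2  2  3  4  5  6  7
 g  3  3  3  3  4  5  6  7
 a  4  4  4  3  4  5  6  7
 o  5  5  4  4  4  5  6  7
 a  6  6  5  4  5  5  6  7
 d  7  7  6  5  5  6  6  7
 k  8  8  7  6  6  6  7  7
 d  9  9  8  7  7  7  7  8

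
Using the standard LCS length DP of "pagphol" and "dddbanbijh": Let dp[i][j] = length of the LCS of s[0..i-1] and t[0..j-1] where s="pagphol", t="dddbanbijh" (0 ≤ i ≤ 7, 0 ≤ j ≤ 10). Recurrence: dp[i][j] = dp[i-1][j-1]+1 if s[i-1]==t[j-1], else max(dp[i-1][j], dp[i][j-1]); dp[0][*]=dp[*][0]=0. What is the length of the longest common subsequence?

   ''  d  d  d  b  a  n  b  i  j  h
''  0  0  0  0  0  0  0  0  0  0  0
 p  0  0  0  0  0  0  0  0  0  0  0
 a  0  0  0  0  0  1  1  1  1  1  1
 g  0  0  0  0  0  1  1  1  1  1  1
 p  0  0  0  0  0  1  1  1  1  1  1
 h  0  0  0  0  0  1  1  1  1  1  2
 o  0  0  0  0  0  1  1  1  1  1  2
 l  0  0  0  0  0  1  1  1  1  1  2

2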